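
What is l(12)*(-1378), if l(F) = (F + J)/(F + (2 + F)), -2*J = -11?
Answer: -1855/2 ≈ -927.50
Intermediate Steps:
J = 11/2 (J = -1/2*(-11) = 11/2 ≈ 5.5000)
l(F) = (11/2 + F)/(2 + 2*F) (l(F) = (F + 11/2)/(F + (2 + F)) = (11/2 + F)/(2 + 2*F))
l(12)*(-1378) = ((11 + 2*12)/(4*(1 + 12)))*(-1378) = ((1/4)*(11 + 24)/13)*(-1378) = ((1/4)*(1/13)*35)*(-1378) = (35/52)*(-1378) = -1855/2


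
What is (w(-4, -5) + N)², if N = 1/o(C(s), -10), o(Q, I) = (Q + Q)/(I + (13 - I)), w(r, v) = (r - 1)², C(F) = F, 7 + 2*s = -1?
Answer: 34969/64 ≈ 546.39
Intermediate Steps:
s = -4 (s = -7/2 + (½)*(-1) = -7/2 - ½ = -4)
w(r, v) = (-1 + r)²
o(Q, I) = 2*Q/13 (o(Q, I) = (2*Q)/13 = (2*Q)*(1/13) = 2*Q/13)
N = -13/8 (N = 1/((2/13)*(-4)) = 1/(-8/13) = -13/8 ≈ -1.6250)
(w(-4, -5) + N)² = ((-1 - 4)² - 13/8)² = ((-5)² - 13/8)² = (25 - 13/8)² = (187/8)² = 34969/64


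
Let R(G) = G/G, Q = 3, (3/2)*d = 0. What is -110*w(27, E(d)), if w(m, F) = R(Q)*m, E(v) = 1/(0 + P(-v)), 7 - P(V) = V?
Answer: -2970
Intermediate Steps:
P(V) = 7 - V
d = 0 (d = (2/3)*0 = 0)
E(v) = 1/(7 + v) (E(v) = 1/(0 + (7 - (-1)*v)) = 1/(0 + (7 + v)) = 1/(7 + v))
R(G) = 1
w(m, F) = m (w(m, F) = 1*m = m)
-110*w(27, E(d)) = -110*27 = -2970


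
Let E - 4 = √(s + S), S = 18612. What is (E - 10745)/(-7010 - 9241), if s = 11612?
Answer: 10741/16251 - 4*√1889/16251 ≈ 0.65025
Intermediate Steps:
E = 4 + 4*√1889 (E = 4 + √(11612 + 18612) = 4 + √30224 = 4 + 4*√1889 ≈ 177.85)
(E - 10745)/(-7010 - 9241) = ((4 + 4*√1889) - 10745)/(-7010 - 9241) = (-10741 + 4*√1889)/(-16251) = (-10741 + 4*√1889)*(-1/16251) = 10741/16251 - 4*√1889/16251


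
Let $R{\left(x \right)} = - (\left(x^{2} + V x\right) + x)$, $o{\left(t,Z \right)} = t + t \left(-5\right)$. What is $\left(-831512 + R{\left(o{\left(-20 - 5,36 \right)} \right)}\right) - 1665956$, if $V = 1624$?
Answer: $-2669968$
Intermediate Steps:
$o{\left(t,Z \right)} = - 4 t$ ($o{\left(t,Z \right)} = t - 5 t = - 4 t$)
$R{\left(x \right)} = - x^{2} - 1625 x$ ($R{\left(x \right)} = - (\left(x^{2} + 1624 x\right) + x) = - (x^{2} + 1625 x) = - x^{2} - 1625 x$)
$\left(-831512 + R{\left(o{\left(-20 - 5,36 \right)} \right)}\right) - 1665956 = \left(-831512 - - 4 \left(-20 - 5\right) \left(1625 - 4 \left(-20 - 5\right)\right)\right) - 1665956 = \left(-831512 - \left(-4\right) \left(-25\right) \left(1625 - -100\right)\right) - 1665956 = \left(-831512 - 100 \left(1625 + 100\right)\right) - 1665956 = \left(-831512 - 100 \cdot 1725\right) - 1665956 = \left(-831512 - 172500\right) - 1665956 = -1004012 - 1665956 = -2669968$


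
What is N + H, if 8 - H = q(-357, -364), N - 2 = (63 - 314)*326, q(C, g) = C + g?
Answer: -81095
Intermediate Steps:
N = -81824 (N = 2 + (63 - 314)*326 = 2 - 251*326 = 2 - 81826 = -81824)
H = 729 (H = 8 - (-357 - 364) = 8 - 1*(-721) = 8 + 721 = 729)
N + H = -81824 + 729 = -81095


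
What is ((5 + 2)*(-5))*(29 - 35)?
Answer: 210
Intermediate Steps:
((5 + 2)*(-5))*(29 - 35) = (7*(-5))*(-6) = -35*(-6) = 210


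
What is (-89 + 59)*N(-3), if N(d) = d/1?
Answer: 90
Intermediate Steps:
N(d) = d (N(d) = 1*d = d)
(-89 + 59)*N(-3) = (-89 + 59)*(-3) = -30*(-3) = 90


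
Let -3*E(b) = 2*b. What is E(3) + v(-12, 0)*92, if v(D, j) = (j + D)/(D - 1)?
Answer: 1078/13 ≈ 82.923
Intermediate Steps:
v(D, j) = (D + j)/(-1 + D)
E(b) = -2*b/3
E(3) + v(-12, 0)*92 = -⅔*3 + ((-12 + 0)/(-1 - 12))*92 = -2 + (-12/(-13))*92 = -2 - 1/13*(-12)*92 = -2 + (12/13)*92 = -2 + 1104/13 = 1078/13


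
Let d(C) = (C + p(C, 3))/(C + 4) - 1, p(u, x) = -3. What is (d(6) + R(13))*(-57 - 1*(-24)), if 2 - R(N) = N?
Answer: 3861/10 ≈ 386.10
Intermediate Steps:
R(N) = 2 - N
d(C) = -1 + (-3 + C)/(4 + C) (d(C) = (C - 3)/(C + 4) - 1 = (-3 + C)/(4 + C) - 1 = -1 + (-3 + C)/(4 + C))
(d(6) + R(13))*(-57 - 1*(-24)) = (-7/(4 + 6) + (2 - 1*13))*(-57 - 1*(-24)) = (-7/10 + (2 - 13))*(-57 + 24) = (-7*⅒ - 11)*(-33) = (-7/10 - 11)*(-33) = -117/10*(-33) = 3861/10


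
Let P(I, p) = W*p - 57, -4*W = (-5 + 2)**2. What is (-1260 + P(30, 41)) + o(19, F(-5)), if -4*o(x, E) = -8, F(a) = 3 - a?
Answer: -5629/4 ≈ -1407.3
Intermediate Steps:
W = -9/4 (W = -(-5 + 2)**2/4 = -1/4*(-3)**2 = -1/4*9 = -9/4 ≈ -2.2500)
P(I, p) = -57 - 9*p/4 (P(I, p) = -9*p/4 - 57 = -57 - 9*p/4)
o(x, E) = 2 (o(x, E) = -1/4*(-8) = 2)
(-1260 + P(30, 41)) + o(19, F(-5)) = (-1260 + (-57 - 9/4*41)) + 2 = (-1260 + (-57 - 369/4)) + 2 = (-1260 - 597/4) + 2 = -5637/4 + 2 = -5629/4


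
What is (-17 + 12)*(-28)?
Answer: 140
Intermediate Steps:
(-17 + 12)*(-28) = -5*(-28) = 140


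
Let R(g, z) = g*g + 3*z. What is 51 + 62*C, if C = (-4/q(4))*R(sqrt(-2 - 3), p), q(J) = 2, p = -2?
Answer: 1415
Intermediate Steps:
R(g, z) = g**2 + 3*z
C = 22 (C = (-4/2)*((sqrt(-2 - 3))**2 + 3*(-2)) = (-4*1/2)*((sqrt(-5))**2 - 6) = -2*((I*sqrt(5))**2 - 6) = -2*(-5 - 6) = -2*(-11) = 22)
51 + 62*C = 51 + 62*22 = 51 + 1364 = 1415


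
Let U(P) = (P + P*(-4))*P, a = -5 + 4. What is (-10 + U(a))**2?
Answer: 169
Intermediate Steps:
a = -1
U(P) = -3*P**2 (U(P) = (P - 4*P)*P = (-3*P)*P = -3*P**2)
(-10 + U(a))**2 = (-10 - 3*(-1)**2)**2 = (-10 - 3*1)**2 = (-10 - 3)**2 = (-13)**2 = 169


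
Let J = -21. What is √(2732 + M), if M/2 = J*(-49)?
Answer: √4790 ≈ 69.210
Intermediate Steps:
M = 2058 (M = 2*(-21*(-49)) = 2*1029 = 2058)
√(2732 + M) = √(2732 + 2058) = √4790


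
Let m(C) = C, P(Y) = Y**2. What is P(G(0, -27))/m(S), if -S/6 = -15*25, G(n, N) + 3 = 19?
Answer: 128/1125 ≈ 0.11378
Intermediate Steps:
G(n, N) = 16 (G(n, N) = -3 + 19 = 16)
S = 2250 (S = -(-90)*25 = -6*(-375) = 2250)
P(G(0, -27))/m(S) = 16**2/2250 = 256*(1/2250) = 128/1125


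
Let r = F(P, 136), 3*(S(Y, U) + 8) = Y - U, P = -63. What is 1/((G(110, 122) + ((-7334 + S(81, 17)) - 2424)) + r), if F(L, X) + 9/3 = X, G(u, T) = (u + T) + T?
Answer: -3/27773 ≈ -0.00010802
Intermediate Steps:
G(u, T) = u + 2*T (G(u, T) = (T + u) + T = u + 2*T)
S(Y, U) = -8 - U/3 + Y/3 (S(Y, U) = -8 + (Y - U)/3 = -8 + (-U/3 + Y/3) = -8 - U/3 + Y/3)
F(L, X) = -3 + X
r = 133 (r = -3 + 136 = 133)
1/((G(110, 122) + ((-7334 + S(81, 17)) - 2424)) + r) = 1/(((110 + 2*122) + ((-7334 + (-8 - ⅓*17 + (⅓)*81)) - 2424)) + 133) = 1/(((110 + 244) + ((-7334 + (-8 - 17/3 + 27)) - 2424)) + 133) = 1/((354 + ((-7334 + 40/3) - 2424)) + 133) = 1/((354 + (-21962/3 - 2424)) + 133) = 1/((354 - 29234/3) + 133) = 1/(-28172/3 + 133) = 1/(-27773/3) = -3/27773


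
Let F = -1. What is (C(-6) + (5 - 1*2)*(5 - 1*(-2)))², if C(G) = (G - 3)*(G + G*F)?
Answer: 441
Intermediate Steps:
C(G) = 0 (C(G) = (G - 3)*(G + G*(-1)) = (-3 + G)*(G - G) = (-3 + G)*0 = 0)
(C(-6) + (5 - 1*2)*(5 - 1*(-2)))² = (0 + (5 - 1*2)*(5 - 1*(-2)))² = (0 + (5 - 2)*(5 + 2))² = (0 + 3*7)² = (0 + 21)² = 21² = 441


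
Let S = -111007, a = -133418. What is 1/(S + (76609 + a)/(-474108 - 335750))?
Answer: -809858/89899850197 ≈ -9.0085e-6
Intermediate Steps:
1/(S + (76609 + a)/(-474108 - 335750)) = 1/(-111007 + (76609 - 133418)/(-474108 - 335750)) = 1/(-111007 - 56809/(-809858)) = 1/(-111007 - 56809*(-1/809858)) = 1/(-111007 + 56809/809858) = 1/(-89899850197/809858) = -809858/89899850197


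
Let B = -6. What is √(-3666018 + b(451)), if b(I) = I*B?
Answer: 6*I*√101909 ≈ 1915.4*I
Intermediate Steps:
b(I) = -6*I (b(I) = I*(-6) = -6*I)
√(-3666018 + b(451)) = √(-3666018 - 6*451) = √(-3666018 - 2706) = √(-3668724) = 6*I*√101909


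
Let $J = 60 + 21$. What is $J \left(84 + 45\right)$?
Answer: $10449$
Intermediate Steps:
$J = 81$
$J \left(84 + 45\right) = 81 \left(84 + 45\right) = 81 \cdot 129 = 10449$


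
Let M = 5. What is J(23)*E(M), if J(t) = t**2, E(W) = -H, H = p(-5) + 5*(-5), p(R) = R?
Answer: 15870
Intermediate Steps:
H = -30 (H = -5 + 5*(-5) = -5 - 25 = -30)
E(W) = 30 (E(W) = -1*(-30) = 30)
J(23)*E(M) = 23**2*30 = 529*30 = 15870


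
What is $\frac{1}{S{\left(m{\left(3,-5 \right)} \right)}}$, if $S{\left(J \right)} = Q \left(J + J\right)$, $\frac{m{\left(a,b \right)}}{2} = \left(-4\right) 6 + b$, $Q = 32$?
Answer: $- \frac{1}{3712} \approx -0.0002694$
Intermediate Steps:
$m{\left(a,b \right)} = -48 + 2 b$ ($m{\left(a,b \right)} = 2 \left(\left(-4\right) 6 + b\right) = 2 \left(-24 + b\right) = -48 + 2 b$)
$S{\left(J \right)} = 64 J$ ($S{\left(J \right)} = 32 \left(J + J\right) = 32 \cdot 2 J = 64 J$)
$\frac{1}{S{\left(m{\left(3,-5 \right)} \right)}} = \frac{1}{64 \left(-48 + 2 \left(-5\right)\right)} = \frac{1}{64 \left(-48 - 10\right)} = \frac{1}{64 \left(-58\right)} = \frac{1}{-3712} = - \frac{1}{3712}$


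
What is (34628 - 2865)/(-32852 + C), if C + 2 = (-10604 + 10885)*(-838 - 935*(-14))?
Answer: 31763/3409958 ≈ 0.0093148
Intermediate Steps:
C = 3442810 (C = -2 + (-10604 + 10885)*(-838 - 935*(-14)) = -2 + 281*(-838 + 13090) = -2 + 281*12252 = -2 + 3442812 = 3442810)
(34628 - 2865)/(-32852 + C) = (34628 - 2865)/(-32852 + 3442810) = 31763/3409958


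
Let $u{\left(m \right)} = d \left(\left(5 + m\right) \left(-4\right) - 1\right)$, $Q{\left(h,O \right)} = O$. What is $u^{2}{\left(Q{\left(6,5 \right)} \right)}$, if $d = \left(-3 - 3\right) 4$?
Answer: $968256$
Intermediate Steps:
$d = -24$ ($d = \left(-6\right) 4 = -24$)
$u{\left(m \right)} = 504 + 96 m$ ($u{\left(m \right)} = - 24 \left(\left(5 + m\right) \left(-4\right) - 1\right) = - 24 \left(\left(-20 - 4 m\right) - 1\right) = - 24 \left(-21 - 4 m\right) = 504 + 96 m$)
$u^{2}{\left(Q{\left(6,5 \right)} \right)} = \left(504 + 96 \cdot 5\right)^{2} = \left(504 + 480\right)^{2} = 984^{2} = 968256$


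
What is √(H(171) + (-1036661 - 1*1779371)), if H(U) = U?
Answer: I*√2815861 ≈ 1678.1*I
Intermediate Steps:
√(H(171) + (-1036661 - 1*1779371)) = √(171 + (-1036661 - 1*1779371)) = √(171 + (-1036661 - 1779371)) = √(171 - 2816032) = √(-2815861) = I*√2815861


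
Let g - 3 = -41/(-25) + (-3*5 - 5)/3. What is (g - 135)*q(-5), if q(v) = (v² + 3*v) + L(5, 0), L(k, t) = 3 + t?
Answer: -133601/75 ≈ -1781.3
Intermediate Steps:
q(v) = 3 + v² + 3*v (q(v) = (v² + 3*v) + (3 + 0) = (v² + 3*v) + 3 = 3 + v² + 3*v)
g = -152/75 (g = 3 + (-41/(-25) + (-3*5 - 5)/3) = 3 + (-41*(-1/25) + (-15 - 5)*(⅓)) = 3 + (41/25 - 20*⅓) = 3 + (41/25 - 20/3) = 3 - 377/75 = -152/75 ≈ -2.0267)
(g - 135)*q(-5) = (-152/75 - 135)*(3 + (-5)² + 3*(-5)) = -10277*(3 + 25 - 15)/75 = -10277/75*13 = -133601/75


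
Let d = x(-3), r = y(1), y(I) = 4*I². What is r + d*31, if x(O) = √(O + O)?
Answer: 4 + 31*I*√6 ≈ 4.0 + 75.934*I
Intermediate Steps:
r = 4 (r = 4*1² = 4*1 = 4)
x(O) = √2*√O (x(O) = √(2*O) = √2*√O)
d = I*√6 (d = √2*√(-3) = √2*(I*√3) = I*√6 ≈ 2.4495*I)
r + d*31 = 4 + (I*√6)*31 = 4 + 31*I*√6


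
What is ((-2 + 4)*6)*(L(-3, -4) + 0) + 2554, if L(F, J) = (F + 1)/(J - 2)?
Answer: 2558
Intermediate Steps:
L(F, J) = (1 + F)/(-2 + J)
((-2 + 4)*6)*(L(-3, -4) + 0) + 2554 = ((-2 + 4)*6)*((1 - 3)/(-2 - 4) + 0) + 2554 = (2*6)*(-2/(-6) + 0) + 2554 = 12*(-⅙*(-2) + 0) + 2554 = 12*(⅓ + 0) + 2554 = 12*(⅓) + 2554 = 4 + 2554 = 2558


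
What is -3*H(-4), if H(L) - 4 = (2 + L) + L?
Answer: 6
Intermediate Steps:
H(L) = 6 + 2*L (H(L) = 4 + ((2 + L) + L) = 4 + (2 + 2*L) = 6 + 2*L)
-3*H(-4) = -3*(6 + 2*(-4)) = -3*(6 - 8) = -3*(-2) = 6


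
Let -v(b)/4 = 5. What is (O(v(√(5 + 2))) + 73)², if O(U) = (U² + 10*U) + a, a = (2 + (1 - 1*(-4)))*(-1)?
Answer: 70756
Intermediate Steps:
a = -7 (a = (2 + (1 + 4))*(-1) = (2 + 5)*(-1) = 7*(-1) = -7)
v(b) = -20 (v(b) = -4*5 = -20)
O(U) = -7 + U² + 10*U (O(U) = (U² + 10*U) - 7 = -7 + U² + 10*U)
(O(v(√(5 + 2))) + 73)² = ((-7 + (-20)² + 10*(-20)) + 73)² = ((-7 + 400 - 200) + 73)² = (193 + 73)² = 266² = 70756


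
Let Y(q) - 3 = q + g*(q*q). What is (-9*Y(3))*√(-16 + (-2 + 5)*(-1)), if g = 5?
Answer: -459*I*√19 ≈ -2000.7*I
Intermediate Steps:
Y(q) = 3 + q + 5*q² (Y(q) = 3 + (q + 5*(q*q)) = 3 + (q + 5*q²) = 3 + q + 5*q²)
(-9*Y(3))*√(-16 + (-2 + 5)*(-1)) = (-9*(3 + 3 + 5*3²))*√(-16 + (-2 + 5)*(-1)) = (-9*(3 + 3 + 5*9))*√(-16 + 3*(-1)) = (-9*(3 + 3 + 45))*√(-16 - 3) = (-9*51)*√(-19) = -459*I*√19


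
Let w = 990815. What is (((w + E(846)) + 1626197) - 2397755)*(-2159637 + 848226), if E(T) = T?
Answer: -288645495333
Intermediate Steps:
(((w + E(846)) + 1626197) - 2397755)*(-2159637 + 848226) = (((990815 + 846) + 1626197) - 2397755)*(-2159637 + 848226) = ((991661 + 1626197) - 2397755)*(-1311411) = (2617858 - 2397755)*(-1311411) = 220103*(-1311411) = -288645495333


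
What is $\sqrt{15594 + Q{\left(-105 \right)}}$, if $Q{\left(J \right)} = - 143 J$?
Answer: $3 \sqrt{3401} \approx 174.95$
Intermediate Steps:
$\sqrt{15594 + Q{\left(-105 \right)}} = \sqrt{15594 - -15015} = \sqrt{15594 + 15015} = \sqrt{30609} = 3 \sqrt{3401}$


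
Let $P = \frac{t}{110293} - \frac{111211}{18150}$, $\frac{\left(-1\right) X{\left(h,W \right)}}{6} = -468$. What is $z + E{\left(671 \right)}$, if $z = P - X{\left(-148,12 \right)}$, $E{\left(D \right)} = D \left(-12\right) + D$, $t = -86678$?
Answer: $- \frac{20410362093073}{2001817950} \approx -10196.0$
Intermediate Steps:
$X{\left(h,W \right)} = 2808$ ($X{\left(h,W \right)} = \left(-6\right) \left(-468\right) = 2808$)
$E{\left(D \right)} = - 11 D$ ($E{\left(D \right)} = - 12 D + D = - 11 D$)
$P = - \frac{13839000523}{2001817950}$ ($P = - \frac{86678}{110293} - \frac{111211}{18150} = - \frac{13839000523}{2001817950} \approx -6.9132$)
$z = - \frac{5634943804123}{2001817950}$ ($z = - \frac{13839000523}{2001817950} - 2808 = - \frac{5634943804123}{2001817950} \approx -2814.9$)
$z + E{\left(671 \right)} = - \frac{5634943804123}{2001817950} - 7381 = - \frac{20410362093073}{2001817950}$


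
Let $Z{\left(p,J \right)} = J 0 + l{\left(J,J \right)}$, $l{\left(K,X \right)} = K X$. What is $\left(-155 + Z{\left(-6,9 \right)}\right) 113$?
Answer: $-8362$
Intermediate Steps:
$Z{\left(p,J \right)} = J^{2}$ ($Z{\left(p,J \right)} = J 0 + J J = 0 + J^{2} = J^{2}$)
$\left(-155 + Z{\left(-6,9 \right)}\right) 113 = \left(-155 + 9^{2}\right) 113 = \left(-155 + 81\right) 113 = \left(-74\right) 113 = -8362$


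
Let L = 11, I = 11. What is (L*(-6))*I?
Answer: -726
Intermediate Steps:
(L*(-6))*I = (11*(-6))*11 = -66*11 = -726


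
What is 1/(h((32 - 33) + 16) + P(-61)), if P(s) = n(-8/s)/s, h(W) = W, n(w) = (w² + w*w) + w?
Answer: 226981/3404099 ≈ 0.066679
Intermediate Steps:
n(w) = w + 2*w² (n(w) = (w² + w²) + w = 2*w² + w = w + 2*w²)
P(s) = -8*(1 - 16/s)/s² (P(s) = ((-8/s)*(1 + 2*(-8/s)))/s = ((-8/s)*(1 - 16/s))/s = (-8*(1 - 16/s)/s)/s = -8*(1 - 16/s)/s²)
1/(h((32 - 33) + 16) + P(-61)) = 1/(((32 - 33) + 16) + 8*(16 - 1*(-61))/(-61)³) = 1/((-1 + 16) + 8*(-1/226981)*(16 + 61)) = 1/(15 + 8*(-1/226981)*77) = 1/(15 - 616/226981) = 1/(3404099/226981) = 226981/3404099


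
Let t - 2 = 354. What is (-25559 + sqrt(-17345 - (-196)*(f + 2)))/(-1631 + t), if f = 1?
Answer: 25559/1275 - I*sqrt(16757)/1275 ≈ 20.046 - 0.10153*I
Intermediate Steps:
t = 356 (t = 2 + 354 = 356)
(-25559 + sqrt(-17345 - (-196)*(f + 2)))/(-1631 + t) = (-25559 + sqrt(-17345 - (-196)*(1 + 2)))/(-1631 + 356) = (-25559 + sqrt(-17345 - (-196)*3))/(-1275) = (-25559 + sqrt(-17345 - 49*(-12)))*(-1/1275) = (-25559 + sqrt(-17345 + 588))*(-1/1275) = (-25559 + sqrt(-16757))*(-1/1275) = (-25559 + I*sqrt(16757))*(-1/1275) = 25559/1275 - I*sqrt(16757)/1275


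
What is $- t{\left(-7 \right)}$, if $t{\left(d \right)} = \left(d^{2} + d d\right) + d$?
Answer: $-91$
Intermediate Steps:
$t{\left(d \right)} = d + 2 d^{2}$ ($t{\left(d \right)} = \left(d^{2} + d^{2}\right) + d = 2 d^{2} + d = d + 2 d^{2}$)
$- t{\left(-7 \right)} = - \left(-7\right) \left(1 + 2 \left(-7\right)\right) = - \left(-7\right) \left(1 - 14\right) = - \left(-7\right) \left(-13\right) = \left(-1\right) 91 = -91$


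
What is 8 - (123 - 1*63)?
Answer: -52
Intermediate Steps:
8 - (123 - 1*63) = 8 - (123 - 63) = 8 - 1*60 = 8 - 60 = -52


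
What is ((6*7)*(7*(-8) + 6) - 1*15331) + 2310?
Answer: -15121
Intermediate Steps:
((6*7)*(7*(-8) + 6) - 1*15331) + 2310 = (42*(-56 + 6) - 15331) + 2310 = (42*(-50) - 15331) + 2310 = (-2100 - 15331) + 2310 = -17431 + 2310 = -15121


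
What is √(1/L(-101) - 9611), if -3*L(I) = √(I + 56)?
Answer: √(-240275 + 5*I*√5)/5 ≈ 0.0022809 + 98.036*I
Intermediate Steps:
L(I) = -√(56 + I)/3 (L(I) = -√(I + 56)/3 = -√(56 + I)/3)
√(1/L(-101) - 9611) = √(1/(-√(56 - 101)/3) - 9611) = √(1/(-I*√5) - 9611) = √(I*√5/5 - 9611) = √(-9611 + I*√5/5)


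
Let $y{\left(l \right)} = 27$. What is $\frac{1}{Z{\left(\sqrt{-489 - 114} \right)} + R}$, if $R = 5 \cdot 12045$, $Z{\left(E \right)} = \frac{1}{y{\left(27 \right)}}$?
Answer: $\frac{27}{1626076} \approx 1.6604 \cdot 10^{-5}$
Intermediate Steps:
$Z{\left(E \right)} = \frac{1}{27}$
$R = 60225$
$\frac{1}{Z{\left(\sqrt{-489 - 114} \right)} + R} = \frac{1}{\frac{1}{27} + 60225} = \frac{1}{\frac{1626076}{27}} = \frac{27}{1626076}$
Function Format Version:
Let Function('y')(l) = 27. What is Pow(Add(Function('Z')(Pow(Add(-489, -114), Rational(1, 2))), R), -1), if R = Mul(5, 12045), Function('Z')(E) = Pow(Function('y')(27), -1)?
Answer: Rational(27, 1626076) ≈ 1.6604e-5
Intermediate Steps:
Function('Z')(E) = Rational(1, 27) (Function('Z')(E) = Pow(27, -1) = Rational(1, 27))
R = 60225
Pow(Add(Function('Z')(Pow(Add(-489, -114), Rational(1, 2))), R), -1) = Pow(Add(Rational(1, 27), 60225), -1) = Pow(Rational(1626076, 27), -1) = Rational(27, 1626076)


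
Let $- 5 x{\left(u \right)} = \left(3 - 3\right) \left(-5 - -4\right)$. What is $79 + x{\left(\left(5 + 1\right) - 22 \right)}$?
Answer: $79$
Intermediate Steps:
$x{\left(u \right)} = 0$ ($x{\left(u \right)} = - \frac{\left(3 - 3\right) \left(-5 - -4\right)}{5} = - \frac{0 \left(-5 + 4\right)}{5} = - \frac{0 \left(-1\right)}{5} = \left(- \frac{1}{5}\right) 0 = 0$)
$79 + x{\left(\left(5 + 1\right) - 22 \right)} = 79 + 0 = 79$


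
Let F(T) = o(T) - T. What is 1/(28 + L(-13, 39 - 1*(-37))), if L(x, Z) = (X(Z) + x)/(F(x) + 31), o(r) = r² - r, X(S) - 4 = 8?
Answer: 226/6327 ≈ 0.035720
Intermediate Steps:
X(S) = 12 (X(S) = 4 + 8 = 12)
F(T) = -T + T*(-1 + T) (F(T) = T*(-1 + T) - T = -T + T*(-1 + T))
L(x, Z) = (12 + x)/(31 + x*(-2 + x)) (L(x, Z) = (12 + x)/(x*(-2 + x) + 31) = (12 + x)/(31 + x*(-2 + x)))
1/(28 + L(-13, 39 - 1*(-37))) = 1/(28 + (12 - 13)/(31 - 1*(-13) - 13*(-1 - 13))) = 1/(28 - 1/(31 + 13 - 13*(-14))) = 1/(28 - 1/(31 + 13 + 182)) = 1/(28 - 1/226) = 1/(6327/226) = 226/6327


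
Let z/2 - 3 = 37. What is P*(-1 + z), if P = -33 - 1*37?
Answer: -5530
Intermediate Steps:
P = -70 (P = -33 - 37 = -70)
z = 80 (z = 6 + 2*37 = 6 + 74 = 80)
P*(-1 + z) = -70*(-1 + 80) = -70*79 = -5530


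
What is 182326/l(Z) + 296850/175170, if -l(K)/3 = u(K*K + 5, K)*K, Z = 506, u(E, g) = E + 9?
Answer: 1922481294493/1134762646050 ≈ 1.6942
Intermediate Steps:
u(E, g) = 9 + E
l(K) = -3*K*(14 + K²) (l(K) = -3*(9 + (K*K + 5))*K = -3*(9 + (K² + 5))*K = -3*(9 + (5 + K²))*K = -3*(14 + K²)*K = -3*K*(14 + K²))
182326/l(Z) + 296850/175170 = 182326/((-3*506*(14 + 506²))) + 296850/175170 = 182326/((-3*506*(14 + 256036))) + 296850*(1/175170) = 182326/((-3*506*256050)) + 9895/5839 = 182326/(-388683900) + 9895/5839 = 182326*(-1/388683900) + 9895/5839 = -91163/194341950 + 9895/5839 = 1922481294493/1134762646050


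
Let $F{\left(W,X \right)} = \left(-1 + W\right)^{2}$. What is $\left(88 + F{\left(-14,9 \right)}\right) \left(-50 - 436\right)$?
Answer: $-152118$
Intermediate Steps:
$\left(88 + F{\left(-14,9 \right)}\right) \left(-50 - 436\right) = \left(88 + \left(-1 - 14\right)^{2}\right) \left(-50 - 436\right) = \left(88 + \left(-15\right)^{2}\right) \left(-486\right) = \left(88 + 225\right) \left(-486\right) = 313 \left(-486\right) = -152118$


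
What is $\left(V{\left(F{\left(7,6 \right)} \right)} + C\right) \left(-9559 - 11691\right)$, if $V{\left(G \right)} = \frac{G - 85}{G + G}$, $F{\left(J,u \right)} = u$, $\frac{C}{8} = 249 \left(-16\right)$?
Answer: $\frac{4064519375}{6} \approx 6.7742 \cdot 10^{8}$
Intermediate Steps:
$C = -31872$ ($C = 8 \cdot 249 \left(-16\right) = 8 \left(-3984\right) = -31872$)
$V{\left(G \right)} = \frac{-85 + G}{2 G}$
$\left(V{\left(F{\left(7,6 \right)} \right)} + C\right) \left(-9559 - 11691\right) = \left(\frac{-85 + 6}{2 \cdot 6} - 31872\right) \left(-9559 - 11691\right) = \left(\frac{1}{2} \cdot \frac{1}{6} \left(-79\right) - 31872\right) \left(-21250\right) = \left(- \frac{79}{12} - 31872\right) \left(-21250\right) = \left(- \frac{382543}{12}\right) \left(-21250\right) = \frac{4064519375}{6}$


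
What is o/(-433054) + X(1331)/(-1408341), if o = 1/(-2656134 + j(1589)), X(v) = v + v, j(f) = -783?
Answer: -92814141741775/49103666887624686 ≈ -0.0018902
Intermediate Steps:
X(v) = 2*v
o = -1/2656917 (o = 1/(-2656134 - 783) = 1/(-2656917) = -1/2656917 ≈ -3.7638e-7)
o/(-433054) + X(1331)/(-1408341) = -1/2656917/(-433054) + (2*1331)/(-1408341) = -1/2656917*(-1/433054) + 2662*(-1/1408341) = 1/1150588534518 - 242/128031 = -92814141741775/49103666887624686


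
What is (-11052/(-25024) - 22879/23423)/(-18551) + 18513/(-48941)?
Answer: -50321116193133169/133039138160687408 ≈ -0.37824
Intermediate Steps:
(-11052/(-25024) - 22879/23423)/(-18551) + 18513/(-48941) = (-11052*(-1/25024) - 22879*1/23423)*(-1/18551) + 18513*(-1/48941) = (2763/6256 - 22879/23423)*(-1/18551) - 18513/48941 = -78413275/146534288*(-1/18551) - 18513/48941 = 78413275/2718357576688 - 18513/48941 = -50321116193133169/133039138160687408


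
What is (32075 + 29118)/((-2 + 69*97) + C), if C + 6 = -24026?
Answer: -61193/17341 ≈ -3.5288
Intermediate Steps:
C = -24032 (C = -6 - 24026 = -24032)
(32075 + 29118)/((-2 + 69*97) + C) = (32075 + 29118)/((-2 + 69*97) - 24032) = 61193/((-2 + 6693) - 24032) = 61193/(6691 - 24032) = 61193/(-17341) = 61193*(-1/17341) = -61193/17341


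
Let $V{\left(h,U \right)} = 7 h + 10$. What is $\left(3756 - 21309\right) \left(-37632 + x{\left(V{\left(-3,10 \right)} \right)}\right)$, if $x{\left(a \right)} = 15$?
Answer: $660291201$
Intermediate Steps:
$V{\left(h,U \right)} = 10 + 7 h$
$\left(3756 - 21309\right) \left(-37632 + x{\left(V{\left(-3,10 \right)} \right)}\right) = \left(3756 - 21309\right) \left(-37632 + 15\right) = \left(-17553\right) \left(-37617\right) = 660291201$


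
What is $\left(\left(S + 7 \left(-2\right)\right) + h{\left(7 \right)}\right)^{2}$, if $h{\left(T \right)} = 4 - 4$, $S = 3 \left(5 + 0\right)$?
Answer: $1$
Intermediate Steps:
$S = 15$ ($S = 3 \cdot 5 = 15$)
$h{\left(T \right)} = 0$
$\left(\left(S + 7 \left(-2\right)\right) + h{\left(7 \right)}\right)^{2} = \left(\left(15 + 7 \left(-2\right)\right) + 0\right)^{2} = \left(\left(15 - 14\right) + 0\right)^{2} = \left(1 + 0\right)^{2} = 1^{2} = 1$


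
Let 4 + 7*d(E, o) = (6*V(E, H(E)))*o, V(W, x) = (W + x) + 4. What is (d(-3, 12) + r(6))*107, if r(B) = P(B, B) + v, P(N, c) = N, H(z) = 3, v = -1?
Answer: 34133/7 ≈ 4876.1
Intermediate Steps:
V(W, x) = 4 + W + x
r(B) = -1 + B (r(B) = B - 1 = -1 + B)
d(E, o) = -4/7 + o*(42 + 6*E)/7 (d(E, o) = -4/7 + ((6*(4 + E + 3))*o)/7 = -4/7 + ((6*(7 + E))*o)/7 = -4/7 + ((42 + 6*E)*o)/7 = -4/7 + (o*(42 + 6*E))/7 = -4/7 + o*(42 + 6*E)/7)
(d(-3, 12) + r(6))*107 = ((-4/7 + (6/7)*12*(7 - 3)) + (-1 + 6))*107 = ((-4/7 + (6/7)*12*4) + 5)*107 = ((-4/7 + 288/7) + 5)*107 = (284/7 + 5)*107 = (319/7)*107 = 34133/7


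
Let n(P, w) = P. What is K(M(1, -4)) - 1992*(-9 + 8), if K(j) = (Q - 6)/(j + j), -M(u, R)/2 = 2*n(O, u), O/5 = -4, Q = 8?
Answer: 159361/80 ≈ 1992.0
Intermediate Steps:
O = -20 (O = 5*(-4) = -20)
M(u, R) = 80 (M(u, R) = -4*(-20) = -2*(-40) = 80)
K(j) = 1/j (K(j) = (8 - 6)/(j + j) = 2/((2*j)) = 2*(1/(2*j)) = 1/j)
K(M(1, -4)) - 1992*(-9 + 8) = 1/80 - 1992*(-9 + 8) = 1/80 - 1992*(-1) = 1/80 - 498*(-4) = 1/80 + 1992 = 159361/80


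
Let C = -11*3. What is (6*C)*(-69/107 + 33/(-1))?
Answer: 712800/107 ≈ 6661.7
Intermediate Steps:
C = -33
(6*C)*(-69/107 + 33/(-1)) = (6*(-33))*(-69/107 + 33/(-1)) = -198*(-69*1/107 + 33*(-1)) = -198*(-69/107 - 33) = -198*(-3600/107) = 712800/107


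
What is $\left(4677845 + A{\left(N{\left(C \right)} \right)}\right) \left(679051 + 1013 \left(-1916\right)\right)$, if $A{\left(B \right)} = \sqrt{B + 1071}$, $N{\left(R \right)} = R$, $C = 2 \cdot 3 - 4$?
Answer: $-5902771458165 - 1261857 \sqrt{1073} \approx -5.9028 \cdot 10^{12}$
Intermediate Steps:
$C = 2$ ($C = 6 - 4 = 2$)
$A{\left(B \right)} = \sqrt{1071 + B}$
$\left(4677845 + A{\left(N{\left(C \right)} \right)}\right) \left(679051 + 1013 \left(-1916\right)\right) = \left(4677845 + \sqrt{1071 + 2}\right) \left(679051 + 1013 \left(-1916\right)\right) = \left(4677845 + \sqrt{1073}\right) \left(679051 - 1940908\right) = \left(4677845 + \sqrt{1073}\right) \left(-1261857\right) = -5902771458165 - 1261857 \sqrt{1073}$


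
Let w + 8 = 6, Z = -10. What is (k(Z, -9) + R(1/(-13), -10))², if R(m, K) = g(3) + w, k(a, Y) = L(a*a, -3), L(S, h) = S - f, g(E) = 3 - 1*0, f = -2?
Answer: 10609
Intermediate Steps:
g(E) = 3 (g(E) = 3 + 0 = 3)
w = -2 (w = -8 + 6 = -2)
L(S, h) = 2 + S (L(S, h) = S - 1*(-2) = S + 2 = 2 + S)
k(a, Y) = 2 + a² (k(a, Y) = 2 + a*a = 2 + a²)
R(m, K) = 1 (R(m, K) = 3 - 2 = 1)
(k(Z, -9) + R(1/(-13), -10))² = ((2 + (-10)²) + 1)² = ((2 + 100) + 1)² = (102 + 1)² = 103² = 10609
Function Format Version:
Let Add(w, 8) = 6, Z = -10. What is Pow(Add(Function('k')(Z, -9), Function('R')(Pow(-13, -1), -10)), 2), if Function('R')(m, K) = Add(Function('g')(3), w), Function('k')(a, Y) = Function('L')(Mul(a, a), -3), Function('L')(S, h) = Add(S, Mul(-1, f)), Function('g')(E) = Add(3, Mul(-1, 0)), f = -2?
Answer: 10609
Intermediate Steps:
Function('g')(E) = 3 (Function('g')(E) = Add(3, 0) = 3)
w = -2 (w = Add(-8, 6) = -2)
Function('L')(S, h) = Add(2, S) (Function('L')(S, h) = Add(S, Mul(-1, -2)) = Add(S, 2) = Add(2, S))
Function('k')(a, Y) = Add(2, Pow(a, 2)) (Function('k')(a, Y) = Add(2, Mul(a, a)) = Add(2, Pow(a, 2)))
Function('R')(m, K) = 1 (Function('R')(m, K) = Add(3, -2) = 1)
Pow(Add(Function('k')(Z, -9), Function('R')(Pow(-13, -1), -10)), 2) = Pow(Add(Add(2, Pow(-10, 2)), 1), 2) = Pow(Add(Add(2, 100), 1), 2) = Pow(Add(102, 1), 2) = Pow(103, 2) = 10609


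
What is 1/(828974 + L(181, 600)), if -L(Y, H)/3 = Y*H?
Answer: 1/503174 ≈ 1.9874e-6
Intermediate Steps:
L(Y, H) = -3*H*Y (L(Y, H) = -3*Y*H = -3*H*Y)
1/(828974 + L(181, 600)) = 1/(828974 - 3*600*181) = 1/(828974 - 325800) = 1/503174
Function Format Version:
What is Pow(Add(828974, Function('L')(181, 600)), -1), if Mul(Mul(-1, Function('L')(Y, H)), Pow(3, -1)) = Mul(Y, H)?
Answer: Rational(1, 503174) ≈ 1.9874e-6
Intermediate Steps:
Function('L')(Y, H) = Mul(-3, H, Y) (Function('L')(Y, H) = Mul(-3, Mul(Y, H)) = Mul(-3, Mul(H, Y)) = Mul(-3, H, Y))
Pow(Add(828974, Function('L')(181, 600)), -1) = Pow(Add(828974, Mul(-3, 600, 181)), -1) = Pow(Add(828974, -325800), -1) = Pow(503174, -1) = Rational(1, 503174)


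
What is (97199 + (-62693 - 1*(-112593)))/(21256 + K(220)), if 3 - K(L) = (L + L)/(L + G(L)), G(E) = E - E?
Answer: 147099/21257 ≈ 6.9200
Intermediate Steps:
G(E) = 0
K(L) = 1 (K(L) = 3 - (L + L)/(L + 0) = 3 - 2*L/L = 3 - 1*2 = 3 - 2 = 1)
(97199 + (-62693 - 1*(-112593)))/(21256 + K(220)) = (97199 + (-62693 - 1*(-112593)))/(21256 + 1) = (97199 + (-62693 + 112593))/21257 = (97199 + 49900)*(1/21257) = 147099*(1/21257) = 147099/21257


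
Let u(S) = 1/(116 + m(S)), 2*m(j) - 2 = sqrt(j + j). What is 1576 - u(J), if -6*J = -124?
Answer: 64672385/41036 + sqrt(93)/41036 ≈ 1576.0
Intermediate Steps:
m(j) = 1 + sqrt(2)*sqrt(j)/2 (m(j) = 1 + sqrt(j + j)/2 = 1 + sqrt(2*j)/2 = 1 + (sqrt(2)*sqrt(j))/2 = 1 + sqrt(2)*sqrt(j)/2)
J = 62/3 (J = -1/6*(-124) = 62/3 ≈ 20.667)
u(S) = 1/(117 + sqrt(2)*sqrt(S)/2) (u(S) = 1/(116 + (1 + sqrt(2)*sqrt(S)/2)) = 1/(117 + sqrt(2)*sqrt(S)/2))
1576 - u(J) = 1576 - 2/(234 + sqrt(2)*sqrt(62/3)) = 1576 - 2/(234 + sqrt(2)*(sqrt(186)/3)) = 1576 - 2/(234 + 2*sqrt(93)/3)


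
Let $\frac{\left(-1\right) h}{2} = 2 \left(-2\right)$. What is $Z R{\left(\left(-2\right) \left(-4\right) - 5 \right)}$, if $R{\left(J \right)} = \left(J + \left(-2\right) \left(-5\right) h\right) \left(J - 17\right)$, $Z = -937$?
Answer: $1088794$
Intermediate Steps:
$h = 8$ ($h = - 2 \cdot 2 \left(-2\right) = \left(-2\right) \left(-4\right) = 8$)
$R{\left(J \right)} = \left(-17 + J\right) \left(80 + J\right)$ ($R{\left(J \right)} = \left(J + \left(-2\right) \left(-5\right) 8\right) \left(J - 17\right) = \left(J + 10 \cdot 8\right) \left(-17 + J\right) = \left(J + 80\right) \left(-17 + J\right) = \left(80 + J\right) \left(-17 + J\right) = \left(-17 + J\right) \left(80 + J\right)$)
$Z R{\left(\left(-2\right) \left(-4\right) - 5 \right)} = - 937 \left(-1360 + \left(\left(-2\right) \left(-4\right) - 5\right)^{2} + 63 \left(\left(-2\right) \left(-4\right) - 5\right)\right) = - 937 \left(-1360 + \left(8 - 5\right)^{2} + 63 \left(8 - 5\right)\right) = - 937 \left(-1360 + 3^{2} + 63 \cdot 3\right) = - 937 \left(-1360 + 9 + 189\right) = \left(-937\right) \left(-1162\right) = 1088794$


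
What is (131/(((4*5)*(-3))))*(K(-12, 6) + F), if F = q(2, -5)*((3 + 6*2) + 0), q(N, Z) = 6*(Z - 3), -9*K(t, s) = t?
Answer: 70609/45 ≈ 1569.1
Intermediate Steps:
K(t, s) = -t/9
q(N, Z) = -18 + 6*Z (q(N, Z) = 6*(-3 + Z) = -18 + 6*Z)
F = -720 (F = (-18 + 6*(-5))*((3 + 6*2) + 0) = (-18 - 30)*((3 + 12) + 0) = -48*(15 + 0) = -48*15 = -720)
(131/(((4*5)*(-3))))*(K(-12, 6) + F) = (131/(((4*5)*(-3))))*(-1/9*(-12) - 720) = (131/((20*(-3))))*(4/3 - 720) = (131/(-60))*(-2156/3) = (131*(-1/60))*(-2156/3) = -131/60*(-2156/3) = 70609/45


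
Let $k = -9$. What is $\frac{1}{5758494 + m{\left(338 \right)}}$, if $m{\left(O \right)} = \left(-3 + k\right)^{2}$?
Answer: $\frac{1}{5758638} \approx 1.7365 \cdot 10^{-7}$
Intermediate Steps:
$m{\left(O \right)} = 144$ ($m{\left(O \right)} = \left(-3 - 9\right)^{2} = \left(-12\right)^{2} = 144$)
$\frac{1}{5758494 + m{\left(338 \right)}} = \frac{1}{5758494 + 144} = \frac{1}{5758638}$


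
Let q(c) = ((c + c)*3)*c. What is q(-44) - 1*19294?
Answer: -7678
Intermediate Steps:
q(c) = 6*c² (q(c) = ((2*c)*3)*c = (6*c)*c = 6*c²)
q(-44) - 1*19294 = 6*(-44)² - 1*19294 = 6*1936 - 19294 = 11616 - 19294 = -7678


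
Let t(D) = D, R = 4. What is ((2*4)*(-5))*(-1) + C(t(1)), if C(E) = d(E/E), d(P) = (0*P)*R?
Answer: 40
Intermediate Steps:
d(P) = 0 (d(P) = (0*P)*4 = 0*4 = 0)
C(E) = 0
((2*4)*(-5))*(-1) + C(t(1)) = ((2*4)*(-5))*(-1) + 0 = (8*(-5))*(-1) + 0 = -40*(-1) + 0 = 40 + 0 = 40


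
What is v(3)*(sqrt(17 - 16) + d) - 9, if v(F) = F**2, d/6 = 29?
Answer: 1566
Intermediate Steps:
d = 174 (d = 6*29 = 174)
v(3)*(sqrt(17 - 16) + d) - 9 = 3**2*(sqrt(17 - 16) + 174) - 9 = 9*(sqrt(1) + 174) - 9 = 9*(1 + 174) - 9 = 9*175 - 9 = 1575 - 9 = 1566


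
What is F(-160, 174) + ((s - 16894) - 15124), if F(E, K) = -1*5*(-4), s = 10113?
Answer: -21885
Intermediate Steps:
F(E, K) = 20 (F(E, K) = -5*(-4) = 20)
F(-160, 174) + ((s - 16894) - 15124) = 20 + ((10113 - 16894) - 15124) = 20 + (-6781 - 15124) = 20 - 21905 = -21885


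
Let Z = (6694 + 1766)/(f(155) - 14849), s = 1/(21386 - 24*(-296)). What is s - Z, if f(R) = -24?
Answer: 241040273/423731770 ≈ 0.56885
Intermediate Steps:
s = 1/28490 (s = 1/(21386 + 7104) = 1/28490 ≈ 3.5100e-5)
Z = -8460/14873 (Z = (6694 + 1766)/(-24 - 14849) = 8460/(-14873) = 8460*(-1/14873) = -8460/14873 ≈ -0.56882)
s - Z = 1/28490 - 1*(-8460/14873) = 1/28490 + 8460/14873 = 241040273/423731770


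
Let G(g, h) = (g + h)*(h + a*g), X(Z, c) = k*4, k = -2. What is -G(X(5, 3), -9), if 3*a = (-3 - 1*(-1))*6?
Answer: 391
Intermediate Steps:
a = -4 (a = ((-3 - 1*(-1))*6)/3 = ((-3 + 1)*6)/3 = (-2*6)/3 = (⅓)*(-12) = -4)
X(Z, c) = -8 (X(Z, c) = -2*4 = -8)
G(g, h) = (g + h)*(h - 4*g)
-G(X(5, 3), -9) = -((-9)² - 4*(-8)² - 3*(-8)*(-9)) = -(81 - 4*64 - 216) = -(81 - 256 - 216) = -1*(-391) = 391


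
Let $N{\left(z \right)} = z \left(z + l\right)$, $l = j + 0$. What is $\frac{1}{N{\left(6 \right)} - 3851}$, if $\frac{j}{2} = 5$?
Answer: $- \frac{1}{3755} \approx -0.00026631$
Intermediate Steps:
$j = 10$ ($j = 2 \cdot 5 = 10$)
$l = 10$ ($l = 10 + 0 = 10$)
$N{\left(z \right)} = z \left(10 + z\right)$ ($N{\left(z \right)} = z \left(z + 10\right) = z \left(10 + z\right)$)
$\frac{1}{N{\left(6 \right)} - 3851} = \frac{1}{6 \left(10 + 6\right) - 3851} = \frac{1}{6 \cdot 16 - 3851} = \frac{1}{96 - 3851} = \frac{1}{-3755} = - \frac{1}{3755}$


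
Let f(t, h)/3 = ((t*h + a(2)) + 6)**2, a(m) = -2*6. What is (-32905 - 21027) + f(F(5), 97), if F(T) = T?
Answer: 634391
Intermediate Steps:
a(m) = -12
f(t, h) = 3*(-6 + h*t)**2 (f(t, h) = 3*((t*h - 12) + 6)**2 = 3*((h*t - 12) + 6)**2 = 3*((-12 + h*t) + 6)**2 = 3*(-6 + h*t)**2)
(-32905 - 21027) + f(F(5), 97) = (-32905 - 21027) + 3*(-6 + 97*5)**2 = -53932 + 3*(-6 + 485)**2 = -53932 + 3*479**2 = -53932 + 3*229441 = -53932 + 688323 = 634391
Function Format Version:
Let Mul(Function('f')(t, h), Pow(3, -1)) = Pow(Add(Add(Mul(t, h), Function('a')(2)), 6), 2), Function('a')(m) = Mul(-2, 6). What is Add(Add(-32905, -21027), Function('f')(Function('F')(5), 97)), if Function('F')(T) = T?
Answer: 634391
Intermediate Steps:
Function('a')(m) = -12
Function('f')(t, h) = Mul(3, Pow(Add(-6, Mul(h, t)), 2)) (Function('f')(t, h) = Mul(3, Pow(Add(Add(Mul(t, h), -12), 6), 2)) = Mul(3, Pow(Add(Add(Mul(h, t), -12), 6), 2)) = Mul(3, Pow(Add(Add(-12, Mul(h, t)), 6), 2)) = Mul(3, Pow(Add(-6, Mul(h, t)), 2)))
Add(Add(-32905, -21027), Function('f')(Function('F')(5), 97)) = Add(Add(-32905, -21027), Mul(3, Pow(Add(-6, Mul(97, 5)), 2))) = Add(-53932, Mul(3, Pow(Add(-6, 485), 2))) = Add(-53932, Mul(3, Pow(479, 2))) = Add(-53932, Mul(3, 229441)) = Add(-53932, 688323) = 634391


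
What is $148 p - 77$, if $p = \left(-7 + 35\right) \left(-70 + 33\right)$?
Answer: $-153405$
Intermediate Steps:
$p = -1036$ ($p = 28 \left(-37\right) = -1036$)
$148 p - 77 = 148 \left(-1036\right) - 77 = -153328 - 77 = -153405$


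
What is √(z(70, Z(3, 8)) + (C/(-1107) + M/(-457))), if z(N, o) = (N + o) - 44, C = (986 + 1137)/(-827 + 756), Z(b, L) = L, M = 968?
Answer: √4574177071049481/11972943 ≈ 5.6488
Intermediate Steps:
C = -2123/71 (C = 2123/(-71) = 2123*(-1/71) = -2123/71 ≈ -29.901)
z(N, o) = -44 + N + o
√(z(70, Z(3, 8)) + (C/(-1107) + M/(-457))) = √((-44 + 70 + 8) + (-2123/71/(-1107) + 968/(-457))) = √(34 + (-2123/71*(-1/1107) + 968*(-1/457))) = √(34 + (2123/78597 - 968/457)) = √(34 - 75111685/35918829) = √(1146128501/35918829) = √4574177071049481/11972943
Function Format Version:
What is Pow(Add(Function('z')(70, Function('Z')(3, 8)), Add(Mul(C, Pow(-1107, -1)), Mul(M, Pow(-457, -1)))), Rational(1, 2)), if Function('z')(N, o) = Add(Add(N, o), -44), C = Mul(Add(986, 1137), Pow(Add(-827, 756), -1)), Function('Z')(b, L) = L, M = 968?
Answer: Mul(Rational(1, 11972943), Pow(4574177071049481, Rational(1, 2))) ≈ 5.6488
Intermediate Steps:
C = Rational(-2123, 71) (C = Mul(2123, Pow(-71, -1)) = Mul(2123, Rational(-1, 71)) = Rational(-2123, 71) ≈ -29.901)
Function('z')(N, o) = Add(-44, N, o)
Pow(Add(Function('z')(70, Function('Z')(3, 8)), Add(Mul(C, Pow(-1107, -1)), Mul(M, Pow(-457, -1)))), Rational(1, 2)) = Pow(Add(Add(-44, 70, 8), Add(Mul(Rational(-2123, 71), Pow(-1107, -1)), Mul(968, Pow(-457, -1)))), Rational(1, 2)) = Pow(Add(34, Add(Mul(Rational(-2123, 71), Rational(-1, 1107)), Mul(968, Rational(-1, 457)))), Rational(1, 2)) = Pow(Add(34, Add(Rational(2123, 78597), Rational(-968, 457))), Rational(1, 2)) = Pow(Add(34, Rational(-75111685, 35918829)), Rational(1, 2)) = Pow(Rational(1146128501, 35918829), Rational(1, 2)) = Mul(Rational(1, 11972943), Pow(4574177071049481, Rational(1, 2)))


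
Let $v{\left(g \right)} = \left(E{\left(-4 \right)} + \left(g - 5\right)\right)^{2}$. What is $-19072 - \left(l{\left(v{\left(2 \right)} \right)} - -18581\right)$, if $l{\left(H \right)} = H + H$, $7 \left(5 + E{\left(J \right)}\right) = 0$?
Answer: $-37781$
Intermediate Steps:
$E{\left(J \right)} = -5$ ($E{\left(J \right)} = -5 + \frac{1}{7} \cdot 0 = -5 + 0 = -5$)
$v{\left(g \right)} = \left(-10 + g\right)^{2}$ ($v{\left(g \right)} = \left(-5 + \left(g - 5\right)\right)^{2} = \left(-5 + \left(-5 + g\right)\right)^{2} = \left(-10 + g\right)^{2}$)
$l{\left(H \right)} = 2 H$
$-19072 - \left(l{\left(v{\left(2 \right)} \right)} - -18581\right) = -19072 - \left(2 \left(-10 + 2\right)^{2} - -18581\right) = -19072 - \left(2 \left(-8\right)^{2} + 18581\right) = -19072 - \left(2 \cdot 64 + 18581\right) = -19072 - \left(128 + 18581\right) = -19072 - 18709 = -37781$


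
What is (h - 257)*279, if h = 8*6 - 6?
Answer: -59985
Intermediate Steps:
h = 42 (h = 48 - 6 = 42)
(h - 257)*279 = (42 - 257)*279 = -215*279 = -59985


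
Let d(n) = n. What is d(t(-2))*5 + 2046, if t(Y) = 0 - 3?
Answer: 2031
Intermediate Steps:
t(Y) = -3
d(t(-2))*5 + 2046 = -3*5 + 2046 = -15 + 2046 = 2031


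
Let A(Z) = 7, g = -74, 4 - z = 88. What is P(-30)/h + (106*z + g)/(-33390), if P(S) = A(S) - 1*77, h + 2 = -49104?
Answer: 110802742/409912335 ≈ 0.27031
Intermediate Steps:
h = -49106 (h = -2 - 49104 = -49106)
z = -84 (z = 4 - 1*88 = 4 - 88 = -84)
P(S) = -70 (P(S) = 7 - 1*77 = 7 - 77 = -70)
P(-30)/h + (106*z + g)/(-33390) = -70/(-49106) + (106*(-84) - 74)/(-33390) = -70*(-1/49106) + (-8904 - 74)*(-1/33390) = 35/24553 - 8978*(-1/33390) = 35/24553 + 4489/16695 = 110802742/409912335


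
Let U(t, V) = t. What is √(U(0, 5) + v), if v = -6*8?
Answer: 4*I*√3 ≈ 6.9282*I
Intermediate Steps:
v = -48
√(U(0, 5) + v) = √(0 - 48) = √(-48) = 4*I*√3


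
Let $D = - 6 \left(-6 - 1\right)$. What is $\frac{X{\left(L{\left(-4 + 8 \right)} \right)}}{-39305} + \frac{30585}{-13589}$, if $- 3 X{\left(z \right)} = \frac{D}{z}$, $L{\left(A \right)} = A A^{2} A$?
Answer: $- \frac{21982037611}{9766686080} \approx -2.2507$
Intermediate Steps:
$L{\left(A \right)} = A^{4}$ ($L{\left(A \right)} = A^{3} A = A^{4}$)
$D = 42$ ($D = \left(-6\right) \left(-7\right) = 42$)
$X{\left(z \right)} = - \frac{14}{z}$ ($X{\left(z \right)} = - \frac{42 \frac{1}{z}}{3} = - \frac{14}{z}$)
$\frac{X{\left(L{\left(-4 + 8 \right)} \right)}}{-39305} + \frac{30585}{-13589} = \frac{\left(-14\right) \frac{1}{\left(-4 + 8\right)^{4}}}{-39305} + \frac{30585}{-13589} = - \frac{14}{4^{4}} \left(- \frac{1}{39305}\right) + 30585 \left(- \frac{1}{13589}\right) = - \frac{14}{256} \left(- \frac{1}{39305}\right) - \frac{30585}{13589} = \left(-14\right) \frac{1}{256} \left(- \frac{1}{39305}\right) - \frac{30585}{13589} = \left(- \frac{7}{128}\right) \left(- \frac{1}{39305}\right) - \frac{30585}{13589} = \frac{1}{718720} - \frac{30585}{13589} = - \frac{21982037611}{9766686080}$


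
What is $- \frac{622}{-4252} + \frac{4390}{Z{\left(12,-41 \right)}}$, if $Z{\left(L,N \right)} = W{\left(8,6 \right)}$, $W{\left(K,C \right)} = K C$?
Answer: $\frac{2337017}{25512} \approx 91.605$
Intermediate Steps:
$W{\left(K,C \right)} = C K$
$Z{\left(L,N \right)} = 48$ ($Z{\left(L,N \right)} = 6 \cdot 8 = 48$)
$- \frac{622}{-4252} + \frac{4390}{Z{\left(12,-41 \right)}} = - \frac{622}{-4252} + \frac{4390}{48} = \left(-622\right) \left(- \frac{1}{4252}\right) + 4390 \cdot \frac{1}{48} = \frac{311}{2126} + \frac{2195}{24} = \frac{2337017}{25512}$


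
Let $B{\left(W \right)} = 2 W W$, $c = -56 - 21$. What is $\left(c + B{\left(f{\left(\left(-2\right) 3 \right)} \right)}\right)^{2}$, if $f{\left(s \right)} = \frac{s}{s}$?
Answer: $5625$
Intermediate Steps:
$f{\left(s \right)} = 1$
$c = -77$ ($c = -56 - 21 = -77$)
$B{\left(W \right)} = 2 W^{2}$
$\left(c + B{\left(f{\left(\left(-2\right) 3 \right)} \right)}\right)^{2} = \left(-77 + 2 \cdot 1^{2}\right)^{2} = \left(-77 + 2 \cdot 1\right)^{2} = \left(-77 + 2\right)^{2} = \left(-75\right)^{2} = 5625$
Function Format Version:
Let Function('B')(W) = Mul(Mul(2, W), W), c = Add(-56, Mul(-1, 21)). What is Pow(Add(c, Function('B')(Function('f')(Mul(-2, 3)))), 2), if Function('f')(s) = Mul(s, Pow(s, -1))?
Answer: 5625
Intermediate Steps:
Function('f')(s) = 1
c = -77 (c = Add(-56, -21) = -77)
Function('B')(W) = Mul(2, Pow(W, 2))
Pow(Add(c, Function('B')(Function('f')(Mul(-2, 3)))), 2) = Pow(Add(-77, Mul(2, Pow(1, 2))), 2) = Pow(Add(-77, Mul(2, 1)), 2) = Pow(Add(-77, 2), 2) = Pow(-75, 2) = 5625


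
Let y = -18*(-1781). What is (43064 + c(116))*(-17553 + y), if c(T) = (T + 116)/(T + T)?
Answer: 624657825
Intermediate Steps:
c(T) = (116 + T)/(2*T) (c(T) = (116 + T)/((2*T)) = (116 + T)*(1/(2*T)) = (116 + T)/(2*T))
y = 32058
(43064 + c(116))*(-17553 + y) = (43064 + (1/2)*(116 + 116)/116)*(-17553 + 32058) = (43064 + (1/2)*(1/116)*232)*14505 = (43064 + 1)*14505 = 43065*14505 = 624657825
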